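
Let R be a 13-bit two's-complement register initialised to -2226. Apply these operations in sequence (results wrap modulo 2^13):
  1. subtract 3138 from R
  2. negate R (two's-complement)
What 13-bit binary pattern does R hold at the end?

1010011110100

Start: R = -2226 = 1011101001110.
R = -2226 − 3138 = -5364; wraps to 2828 = 0101100001100
R = −(2828) = -2828 = 1010011110100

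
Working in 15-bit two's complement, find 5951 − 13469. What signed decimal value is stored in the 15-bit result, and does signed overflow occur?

-7518; no overflow

5951 → 001011100111111
13469 → 011010010011101
Subtract via negate-and-add: invert 011010010011101 + 1 = 100101101100011 (i.e. -13469).
  001011100111111
+ 100101101100011
= 110001010100010
Result 110001010100010: MSB = 1 → 25250 − 32768 = -7518.
Addends (after negating the subtrahend) have opposite signs, so signed overflow cannot occur.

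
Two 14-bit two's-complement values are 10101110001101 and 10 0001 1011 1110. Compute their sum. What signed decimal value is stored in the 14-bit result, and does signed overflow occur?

3403; overflow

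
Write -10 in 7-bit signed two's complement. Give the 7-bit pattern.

1110110

|-10| = 10 = 0001010 in 7 bits.
Invert the bits: 1110101. Add 1: 1110110.
Check: 1110110 reads as 118 − 128 = -10.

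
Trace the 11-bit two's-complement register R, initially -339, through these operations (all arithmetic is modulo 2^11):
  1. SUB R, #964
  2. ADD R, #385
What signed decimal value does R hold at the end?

Start: R = -339 = 11010101101.
R = -339 − 964 = -1303; wraps to 745 = 01011101001
R = 745 + 385 = 1130; wraps to -918 = 10001101010

-918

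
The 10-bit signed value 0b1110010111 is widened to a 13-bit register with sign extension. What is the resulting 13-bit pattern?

1111110010111

MSB of 1110010111 is 1; replicate it into the new high bits.
111|1110010111 → 1111110010111 (still -105).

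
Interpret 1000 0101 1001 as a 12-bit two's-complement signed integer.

-1959

MSB is 1, so the value is negative.
Invert: 011110100110. Add 1: 011110100111 = 1959. So the value is −1959.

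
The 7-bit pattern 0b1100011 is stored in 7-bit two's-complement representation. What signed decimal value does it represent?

MSB is 1, so the value is negative.
Invert: 0011100. Add 1: 0011101 = 29. So the value is −29.

-29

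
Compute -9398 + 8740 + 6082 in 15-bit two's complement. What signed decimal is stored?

5424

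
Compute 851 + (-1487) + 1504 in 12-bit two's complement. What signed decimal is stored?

868

851 + (-1487) = -636 (110110000100)
-636 + 1504 = 868 (001101100100)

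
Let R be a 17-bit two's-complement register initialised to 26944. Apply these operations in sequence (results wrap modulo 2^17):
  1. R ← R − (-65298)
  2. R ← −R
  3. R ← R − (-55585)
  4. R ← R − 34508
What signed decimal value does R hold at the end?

Start: R = 26944 = 00110100101000000.
R = 26944 − (-65298) = 92242; wraps to -38830 = 10110100001010010
R = −(-38830) = 38830 = 01001011110101110
R = 38830 − (-55585) = 94415; wraps to -36657 = 10111000011001111
R = -36657 − 34508 = -71165; wraps to 59907 = 01110101000000011

59907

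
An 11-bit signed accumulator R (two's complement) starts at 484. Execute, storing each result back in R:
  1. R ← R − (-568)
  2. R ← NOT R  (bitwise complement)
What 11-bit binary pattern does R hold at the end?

Start: R = 484 = 00111100100.
R = 484 − (-568) = 1052; wraps to -996 = 10000011100
R = NOT 10000011100 = 01111100011 = 995

01111100011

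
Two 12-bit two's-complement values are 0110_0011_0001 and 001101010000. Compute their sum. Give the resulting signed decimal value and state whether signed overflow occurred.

-1663; overflow

0110_0011_0001 → 011000110001 = 1585 (signed)
001101010000 = 848 (signed)
  011000110001
+ 001101010000
= 100110000001
Result 100110000001: MSB = 1 → 2433 − 4096 = -1663.
Both addends are non-negative but the stored result is negative: signed overflow. The true value 1585 + 848 = 2433 lies outside [-2048, 2047].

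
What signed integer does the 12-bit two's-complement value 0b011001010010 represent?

MSB is 0, so the value is non-negative: 011001010010 = 1618.

1618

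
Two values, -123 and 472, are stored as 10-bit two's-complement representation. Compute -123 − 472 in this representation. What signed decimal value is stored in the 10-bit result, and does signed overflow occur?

-123 → 1110000101
472 → 0111011000
Subtract via negate-and-add: invert 0111011000 + 1 = 1000101000 (i.e. -472).
  1110000101
+ 1000101000
= 0110101101  (discard carry-out 1)
Result 0110101101: MSB = 0 → value 429.
Both addends (after negating the subtrahend) are negative but the stored result is non-negative: signed overflow. The true value -123 − 472 = -595 lies outside [-512, 511].

429; overflow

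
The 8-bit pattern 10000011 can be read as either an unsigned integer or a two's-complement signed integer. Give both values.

unsigned = 131, signed = -125

Unsigned: 10000011 = 131.
Signed: MSB=1 → 131 − 256 = -125.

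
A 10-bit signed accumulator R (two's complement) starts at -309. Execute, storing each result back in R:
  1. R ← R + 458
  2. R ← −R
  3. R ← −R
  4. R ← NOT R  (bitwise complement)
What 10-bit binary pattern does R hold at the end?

1101101010

Start: R = -309 = 1011001011.
R = -309 + 458 = 149 = 0010010101
R = −(149) = -149 = 1101101011
R = −(-149) = 149 = 0010010101
R = NOT 0010010101 = 1101101010 = -150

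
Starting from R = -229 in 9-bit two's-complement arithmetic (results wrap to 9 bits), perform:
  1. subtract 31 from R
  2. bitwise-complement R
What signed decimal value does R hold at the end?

Start: R = -229 = 100011011.
R = -229 − 31 = -260; wraps to 252 = 011111100
R = NOT 011111100 = 100000011 = -253

-253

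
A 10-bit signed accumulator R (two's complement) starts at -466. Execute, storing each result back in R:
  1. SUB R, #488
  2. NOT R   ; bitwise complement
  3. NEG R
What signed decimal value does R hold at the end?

71

Start: R = -466 = 1000101110.
R = -466 − 488 = -954; wraps to 70 = 0001000110
R = NOT 0001000110 = 1110111001 = -71
R = −(-71) = 71 = 0001000111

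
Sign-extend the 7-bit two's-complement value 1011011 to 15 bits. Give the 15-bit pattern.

111111111011011

MSB of 1011011 is 1; replicate it into the new high bits.
11111111|1011011 → 111111111011011 (still -37).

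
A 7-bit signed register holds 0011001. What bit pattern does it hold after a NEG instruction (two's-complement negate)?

Invert: 1100110. Add 1: 1100111.

1100111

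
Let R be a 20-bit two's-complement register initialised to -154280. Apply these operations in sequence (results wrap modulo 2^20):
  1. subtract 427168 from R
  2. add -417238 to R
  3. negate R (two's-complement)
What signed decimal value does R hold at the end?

-49890

Start: R = -154280 = 11011010010101011000.
R = -154280 − 427168 = -581448; wraps to 467128 = 01110010000010111000
R = 467128 + (-417238) = 49890 = 00001100001011100010
R = −(49890) = -49890 = 11110011110100011110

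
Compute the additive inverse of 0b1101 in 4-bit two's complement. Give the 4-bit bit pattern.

Invert: 0010. Add 1: 0011.

0011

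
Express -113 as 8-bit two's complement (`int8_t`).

10001111

|-113| = 113 = 01110001 in 8 bits.
Invert the bits: 10001110. Add 1: 10001111.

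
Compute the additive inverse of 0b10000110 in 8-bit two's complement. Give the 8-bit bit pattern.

01111010

Invert: 01111001. Add 1: 01111010.
Check: 10000110 = -122, 01111010 = 122.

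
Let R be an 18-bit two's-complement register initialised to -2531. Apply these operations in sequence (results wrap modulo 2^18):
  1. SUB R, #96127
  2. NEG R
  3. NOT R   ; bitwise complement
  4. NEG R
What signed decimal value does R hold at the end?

Start: R = -2531 = 111111011000011101.
R = -2531 − 96127 = -98658 = 100111111010011110
R = −(-98658) = 98658 = 011000000101100010
R = NOT 011000000101100010 = 100111111010011101 = -98659
R = −(-98659) = 98659 = 011000000101100011

98659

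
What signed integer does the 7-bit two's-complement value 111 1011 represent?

-5

MSB is 1, so the value is negative.
Unsigned reading: 123. Subtract 2^7 = 128: 123 − 128 = -5.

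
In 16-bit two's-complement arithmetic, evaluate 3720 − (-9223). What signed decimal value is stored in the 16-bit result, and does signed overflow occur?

12943; no overflow

3720 → 0000111010001000
-9223 → 1101101111111001
Subtract via negate-and-add: invert 1101101111111001 + 1 = 0010010000000111 (i.e. 9223).
  0000111010001000
+ 0010010000000111
= 0011001010001111
Result 0011001010001111: MSB = 0 → value 12943.
Both addends (after negating the subtrahend) are non-negative and so is the stored result: no signed overflow.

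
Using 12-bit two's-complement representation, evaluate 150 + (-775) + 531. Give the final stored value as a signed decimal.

-94

150 + (-775) = -625 (110110001111)
-625 + 531 = -94 (111110100010)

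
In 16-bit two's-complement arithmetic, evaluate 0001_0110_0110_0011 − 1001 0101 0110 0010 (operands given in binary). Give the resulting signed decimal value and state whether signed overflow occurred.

0001_0110_0110_0011 → 0001011001100011 = 5731 (signed)
1001 0101 0110 0010 → 1001010101100010 = -27294 (signed)
Subtract via negate-and-add: invert 1001010101100010 + 1 = 0110101010011110 (i.e. 27294).
  0001011001100011
+ 0110101010011110
= 1000000100000001
Result 1000000100000001: MSB = 1 → 33025 − 65536 = -32511.
Both addends (after negating the subtrahend) are non-negative but the stored result is negative: signed overflow. The true value 5731 − (-27294) = 33025 lies outside [-32768, 32767].

-32511; overflow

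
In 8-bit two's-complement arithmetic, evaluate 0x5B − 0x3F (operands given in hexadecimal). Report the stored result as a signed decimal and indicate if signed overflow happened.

28; no overflow

0x5B = 01011011 = 91 (signed)
0x3F = 00111111 = 63 (signed)
Subtract via negate-and-add: invert 00111111 + 1 = 11000001 (i.e. -63).
  01011011
+ 11000001
= 00011100  (discard carry-out 1)
Result 00011100: MSB = 0 → value 28.
Addends (after negating the subtrahend) have opposite signs, so signed overflow cannot occur.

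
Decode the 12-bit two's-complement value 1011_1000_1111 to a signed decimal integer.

MSB is 1, so the value is negative.
Unsigned reading: 2959. Subtract 2^12 = 4096: 2959 − 4096 = -1137.

-1137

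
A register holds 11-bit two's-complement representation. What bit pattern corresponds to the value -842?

10010110110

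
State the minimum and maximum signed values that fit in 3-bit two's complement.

min = -4, max = 3

Minimum: −2^2 = -4.
Maximum: 2^2 − 1 = 3.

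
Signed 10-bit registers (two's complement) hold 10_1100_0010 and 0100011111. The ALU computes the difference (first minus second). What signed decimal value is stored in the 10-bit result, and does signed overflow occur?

419; overflow

10_1100_0010 → 1011000010 = -318 (signed)
0100011111 = 287 (signed)
Subtract via negate-and-add: invert 0100011111 + 1 = 1011100001 (i.e. -287).
  1011000010
+ 1011100001
= 0110100011  (discard carry-out 1)
Result 0110100011: MSB = 0 → value 419.
Both addends (after negating the subtrahend) are negative but the stored result is non-negative: signed overflow. The true value -318 − 287 = -605 lies outside [-512, 511].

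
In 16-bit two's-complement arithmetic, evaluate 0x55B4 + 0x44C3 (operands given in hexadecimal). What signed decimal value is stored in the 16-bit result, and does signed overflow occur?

-25993; overflow

0x55B4 = 0101010110110100 = 21940 (signed)
0x44C3 = 0100010011000011 = 17603 (signed)
  0101010110110100
+ 0100010011000011
= 1001101001110111
Result 1001101001110111: MSB = 1 → 39543 − 65536 = -25993.
Both addends are non-negative but the stored result is negative: signed overflow. The true value 21940 + 17603 = 39543 lies outside [-32768, 32767].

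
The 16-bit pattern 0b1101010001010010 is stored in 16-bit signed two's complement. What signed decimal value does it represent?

MSB is 1, so the value is negative.
Invert: 0010101110101101. Add 1: 0010101110101110 = 11182. So the value is −11182.

-11182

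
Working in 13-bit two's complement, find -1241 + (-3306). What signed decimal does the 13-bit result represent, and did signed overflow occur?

3645; overflow

-1241 → 1101100100111
-3306 → 1001100010110
  1101100100111
+ 1001100010110
= 0111000111101  (discard carry-out 1)
Result 0111000111101: MSB = 0 → value 3645.
Both addends are negative but the stored result is non-negative: signed overflow. The true value -1241 + (-3306) = -4547 lies outside [-4096, 4095].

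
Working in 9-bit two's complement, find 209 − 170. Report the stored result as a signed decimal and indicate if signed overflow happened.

39; no overflow

209 → 011010001
170 → 010101010
Subtract via negate-and-add: invert 010101010 + 1 = 101010110 (i.e. -170).
  011010001
+ 101010110
= 000100111  (discard carry-out 1)
Result 000100111: MSB = 0 → value 39.
Addends (after negating the subtrahend) have opposite signs, so signed overflow cannot occur.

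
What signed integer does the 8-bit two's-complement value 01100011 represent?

99

MSB is 0, so the value is non-negative: 01100011 = 99.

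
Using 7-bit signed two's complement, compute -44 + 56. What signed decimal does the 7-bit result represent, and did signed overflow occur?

-44 → 1010100
56 → 0111000
  1010100
+ 0111000
= 0001100  (discard carry-out 1)
Result 0001100: MSB = 0 → value 12.
Addends have opposite signs, so signed overflow cannot occur.

12; no overflow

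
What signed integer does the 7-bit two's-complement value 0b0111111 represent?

MSB is 0, so the value is non-negative: 0111111 = 63.

63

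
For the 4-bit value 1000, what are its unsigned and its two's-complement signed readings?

unsigned = 8, signed = -8

Unsigned: 1000 = 8.
Signed: MSB=1 → 8 − 16 = -8.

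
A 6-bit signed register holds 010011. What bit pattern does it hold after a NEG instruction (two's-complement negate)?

Invert: 101100. Add 1: 101101.
Check: 010011 = 19, 101101 = -19.

101101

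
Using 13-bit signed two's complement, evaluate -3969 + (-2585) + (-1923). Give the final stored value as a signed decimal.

-285

-3969 + (-2585) = -6554 → wraps to 1638 (0011001100110)
1638 + (-1923) = -285 (1111011100011)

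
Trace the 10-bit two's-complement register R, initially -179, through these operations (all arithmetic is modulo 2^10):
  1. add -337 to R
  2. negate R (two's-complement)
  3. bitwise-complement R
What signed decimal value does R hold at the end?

507

Start: R = -179 = 1101001101.
R = -179 + (-337) = -516; wraps to 508 = 0111111100
R = −(508) = -508 = 1000000100
R = NOT 1000000100 = 0111111011 = 507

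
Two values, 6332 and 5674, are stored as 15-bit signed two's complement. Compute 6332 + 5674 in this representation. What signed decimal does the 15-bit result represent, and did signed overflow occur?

6332 → 001100010111100
5674 → 001011000101010
  001100010111100
+ 001011000101010
= 010111011100110
Result 010111011100110: MSB = 0 → value 12006.
Both addends are non-negative and so is the stored result: no signed overflow.

12006; no overflow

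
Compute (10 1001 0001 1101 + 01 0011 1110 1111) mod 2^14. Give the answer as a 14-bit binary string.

11110100001100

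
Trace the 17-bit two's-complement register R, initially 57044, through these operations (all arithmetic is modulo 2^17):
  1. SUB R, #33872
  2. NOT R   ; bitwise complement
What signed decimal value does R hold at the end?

-23173

Start: R = 57044 = 01101111011010100.
R = 57044 − 33872 = 23172 = 00101101010000100
R = NOT 00101101010000100 = 11010010101111011 = -23173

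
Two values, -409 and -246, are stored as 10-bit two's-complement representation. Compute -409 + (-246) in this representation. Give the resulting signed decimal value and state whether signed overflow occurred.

369; overflow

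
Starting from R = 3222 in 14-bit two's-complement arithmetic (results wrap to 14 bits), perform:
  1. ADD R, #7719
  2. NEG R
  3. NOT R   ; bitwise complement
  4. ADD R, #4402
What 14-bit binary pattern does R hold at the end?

11101111101110

Start: R = 3222 = 00110010010110.
R = 3222 + 7719 = 10941; wraps to -5443 = 10101010111101
R = −(-5443) = 5443 = 01010101000011
R = NOT 01010101000011 = 10101010111100 = -5444
R = -5444 + 4402 = -1042 = 11101111101110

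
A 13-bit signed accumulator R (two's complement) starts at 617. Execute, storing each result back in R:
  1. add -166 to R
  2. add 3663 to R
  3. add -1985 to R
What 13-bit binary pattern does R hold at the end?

Start: R = 617 = 0001001101001.
R = 617 + (-166) = 451 = 0000111000011
R = 451 + 3663 = 4114; wraps to -4078 = 1000000010010
R = -4078 + (-1985) = -6063; wraps to 2129 = 0100001010001

0100001010001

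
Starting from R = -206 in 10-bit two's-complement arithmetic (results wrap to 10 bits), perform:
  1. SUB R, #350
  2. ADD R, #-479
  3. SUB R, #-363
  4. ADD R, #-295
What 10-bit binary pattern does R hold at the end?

Start: R = -206 = 1100110010.
R = -206 − 350 = -556; wraps to 468 = 0111010100
R = 468 + (-479) = -11 = 1111110101
R = -11 − (-363) = 352 = 0101100000
R = 352 + (-295) = 57 = 0000111001

0000111001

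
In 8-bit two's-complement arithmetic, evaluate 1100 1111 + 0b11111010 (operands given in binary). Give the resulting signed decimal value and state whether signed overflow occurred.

-55; no overflow

1100 1111 → 11001111 = -49 (signed)
0b11111010 → 11111010 = -6 (signed)
  11001111
+ 11111010
= 11001001  (discard carry-out 1)
Result 11001001: MSB = 1 → 201 − 256 = -55.
Both addends are negative and so is the stored result: no signed overflow.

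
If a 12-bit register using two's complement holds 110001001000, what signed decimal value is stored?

-952

MSB is 1, so the value is negative.
Unsigned reading: 3144. Subtract 2^12 = 4096: 3144 − 4096 = -952.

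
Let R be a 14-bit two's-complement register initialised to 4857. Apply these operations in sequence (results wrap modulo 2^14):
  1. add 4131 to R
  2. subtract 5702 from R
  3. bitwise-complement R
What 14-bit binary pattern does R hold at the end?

11001100101001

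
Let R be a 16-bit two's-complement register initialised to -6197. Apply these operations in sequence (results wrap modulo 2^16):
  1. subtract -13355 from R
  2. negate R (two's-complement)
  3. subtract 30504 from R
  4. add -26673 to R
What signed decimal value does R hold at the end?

1201

Start: R = -6197 = 1110011111001011.
R = -6197 − (-13355) = 7158 = 0001101111110110
R = −(7158) = -7158 = 1110010000001010
R = -7158 − 30504 = -37662; wraps to 27874 = 0110110011100010
R = 27874 + (-26673) = 1201 = 0000010010110001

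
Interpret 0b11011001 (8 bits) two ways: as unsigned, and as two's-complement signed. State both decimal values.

Unsigned: 11011001 = 217.
Signed: MSB=1 → 217 − 256 = -39.

unsigned = 217, signed = -39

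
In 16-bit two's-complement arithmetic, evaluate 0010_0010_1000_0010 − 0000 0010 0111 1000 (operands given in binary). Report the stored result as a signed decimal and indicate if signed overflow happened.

8202; no overflow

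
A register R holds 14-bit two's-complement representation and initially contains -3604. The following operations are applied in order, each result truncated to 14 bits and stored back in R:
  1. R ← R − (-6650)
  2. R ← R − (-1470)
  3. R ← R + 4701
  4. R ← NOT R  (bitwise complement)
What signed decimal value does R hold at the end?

7166

Start: R = -3604 = 11000111101100.
R = -3604 − (-6650) = 3046 = 00101111100110
R = 3046 − (-1470) = 4516 = 01000110100100
R = 4516 + 4701 = 9217; wraps to -7167 = 10010000000001
R = NOT 10010000000001 = 01101111111110 = 7166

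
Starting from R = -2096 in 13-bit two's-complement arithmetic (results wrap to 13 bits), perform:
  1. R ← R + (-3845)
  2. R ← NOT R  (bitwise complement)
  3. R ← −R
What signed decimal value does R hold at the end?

Start: R = -2096 = 1011111010000.
R = -2096 + (-3845) = -5941; wraps to 2251 = 0100011001011
R = NOT 0100011001011 = 1011100110100 = -2252
R = −(-2252) = 2252 = 0100011001100

2252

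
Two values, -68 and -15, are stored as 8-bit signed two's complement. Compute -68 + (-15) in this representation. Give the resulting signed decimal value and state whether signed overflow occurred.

-83; no overflow

-68 → 10111100
-15 → 11110001
  10111100
+ 11110001
= 10101101  (discard carry-out 1)
Result 10101101: MSB = 1 → 173 − 256 = -83.
Both addends are negative and so is the stored result: no signed overflow.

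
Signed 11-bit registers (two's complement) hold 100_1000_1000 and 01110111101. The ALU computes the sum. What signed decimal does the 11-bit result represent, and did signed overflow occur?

69; no overflow

100_1000_1000 → 10010001000 = -888 (signed)
01110111101 = 957 (signed)
  10010001000
+ 01110111101
= 00001000101  (discard carry-out 1)
Result 00001000101: MSB = 0 → value 69.
Addends have opposite signs, so signed overflow cannot occur.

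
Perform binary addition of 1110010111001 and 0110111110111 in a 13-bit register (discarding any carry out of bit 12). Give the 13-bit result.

0101010110000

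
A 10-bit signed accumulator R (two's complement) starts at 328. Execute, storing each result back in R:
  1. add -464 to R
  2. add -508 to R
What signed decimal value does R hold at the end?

380

Start: R = 328 = 0101001000.
R = 328 + (-464) = -136 = 1101111000
R = -136 + (-508) = -644; wraps to 380 = 0101111100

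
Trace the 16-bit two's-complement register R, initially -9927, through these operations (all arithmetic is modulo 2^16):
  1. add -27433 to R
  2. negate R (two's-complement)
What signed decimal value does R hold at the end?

-28176

Start: R = -9927 = 1101100100111001.
R = -9927 + (-27433) = -37360; wraps to 28176 = 0110111000010000
R = −(28176) = -28176 = 1001000111110000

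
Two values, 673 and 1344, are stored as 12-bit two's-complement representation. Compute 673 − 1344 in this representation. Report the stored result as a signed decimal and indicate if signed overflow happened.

673 → 001010100001
1344 → 010101000000
Subtract via negate-and-add: invert 010101000000 + 1 = 101011000000 (i.e. -1344).
  001010100001
+ 101011000000
= 110101100001
Result 110101100001: MSB = 1 → 3425 − 4096 = -671.
Addends (after negating the subtrahend) have opposite signs, so signed overflow cannot occur.

-671; no overflow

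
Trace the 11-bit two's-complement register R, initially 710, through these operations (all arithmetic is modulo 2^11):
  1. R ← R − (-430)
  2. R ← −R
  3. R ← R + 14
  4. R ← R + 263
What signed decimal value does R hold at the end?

Start: R = 710 = 01011000110.
R = 710 − (-430) = 1140; wraps to -908 = 10001110100
R = −(-908) = 908 = 01110001100
R = 908 + 14 = 922 = 01110011010
R = 922 + 263 = 1185; wraps to -863 = 10010100001

-863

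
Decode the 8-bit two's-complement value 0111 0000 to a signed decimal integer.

MSB is 0, so the value is non-negative: 01110000 = 112.

112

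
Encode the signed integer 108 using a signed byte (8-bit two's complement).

108 is non-negative, so write it directly in 8 bits: 01101100.

01101100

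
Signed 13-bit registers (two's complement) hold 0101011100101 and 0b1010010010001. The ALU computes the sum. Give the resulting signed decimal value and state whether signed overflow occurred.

-138; no overflow

0101011100101 = 2789 (signed)
0b1010010010001 → 1010010010001 = -2927 (signed)
  0101011100101
+ 1010010010001
= 1111101110110
Result 1111101110110: MSB = 1 → 8054 − 8192 = -138.
Addends have opposite signs, so signed overflow cannot occur.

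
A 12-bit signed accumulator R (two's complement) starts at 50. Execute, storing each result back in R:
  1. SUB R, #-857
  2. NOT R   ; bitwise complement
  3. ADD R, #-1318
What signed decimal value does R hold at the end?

1870

Start: R = 50 = 000000110010.
R = 50 − (-857) = 907 = 001110001011
R = NOT 001110001011 = 110001110100 = -908
R = -908 + (-1318) = -2226; wraps to 1870 = 011101001110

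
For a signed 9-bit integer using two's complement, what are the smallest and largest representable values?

min = -256, max = 255

Minimum: −2^8 = -256.
Maximum: 2^8 − 1 = 255.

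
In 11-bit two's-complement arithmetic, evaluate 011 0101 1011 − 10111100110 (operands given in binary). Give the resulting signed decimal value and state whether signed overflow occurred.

011 0101 1011 → 01101011011 = 859 (signed)
10111100110 = -538 (signed)
Subtract via negate-and-add: invert 10111100110 + 1 = 01000011010 (i.e. 538).
  01101011011
+ 01000011010
= 10101110101
Result 10101110101: MSB = 1 → 1397 − 2048 = -651.
Both addends (after negating the subtrahend) are non-negative but the stored result is negative: signed overflow. The true value 859 − (-538) = 1397 lies outside [-1024, 1023].

-651; overflow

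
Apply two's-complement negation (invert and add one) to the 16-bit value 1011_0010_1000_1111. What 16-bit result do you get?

0100110101110001

Invert: 0100110101110000. Add 1: 0100110101110001.
Check: 1011001010001111 = -19825, 0100110101110001 = 19825.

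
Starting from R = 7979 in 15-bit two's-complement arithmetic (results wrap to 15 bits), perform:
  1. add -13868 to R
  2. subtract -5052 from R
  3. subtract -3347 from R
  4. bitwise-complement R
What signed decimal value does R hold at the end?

Start: R = 7979 = 001111100101011.
R = 7979 + (-13868) = -5889 = 110100011111111
R = -5889 − (-5052) = -837 = 111110010111011
R = -837 − (-3347) = 2510 = 000100111001110
R = NOT 000100111001110 = 111011000110001 = -2511

-2511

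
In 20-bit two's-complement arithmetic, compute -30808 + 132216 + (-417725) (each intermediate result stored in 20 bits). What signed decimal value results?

-30808 + 132216 = 101408 (00011000110000100000)
101408 + (-417725) = -316317 (10110010110001100011)

-316317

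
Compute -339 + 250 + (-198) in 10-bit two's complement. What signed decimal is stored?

-339 + 250 = -89 (1110100111)
-89 + (-198) = -287 (1011100001)

-287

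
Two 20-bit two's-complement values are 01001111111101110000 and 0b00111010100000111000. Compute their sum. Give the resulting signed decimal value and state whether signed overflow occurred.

-481368; overflow

01001111111101110000 = 327536 (signed)
0b00111010100000111000 → 00111010100000111000 = 239672 (signed)
  01001111111101110000
+ 00111010100000111000
= 10001010011110101000
Result 10001010011110101000: MSB = 1 → 567208 − 1048576 = -481368.
Both addends are non-negative but the stored result is negative: signed overflow. The true value 327536 + 239672 = 567208 lies outside [-524288, 524287].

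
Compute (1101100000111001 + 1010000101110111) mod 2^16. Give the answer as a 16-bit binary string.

0111100110110000

  1101100000111001
+ 1010000101110111
= 0111100110110000  (discard carry-out 1)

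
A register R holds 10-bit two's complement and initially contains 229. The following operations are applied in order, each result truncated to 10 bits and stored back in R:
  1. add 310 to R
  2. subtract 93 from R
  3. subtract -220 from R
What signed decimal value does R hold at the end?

Start: R = 229 = 0011100101.
R = 229 + 310 = 539; wraps to -485 = 1000011011
R = -485 − 93 = -578; wraps to 446 = 0110111110
R = 446 − (-220) = 666; wraps to -358 = 1010011010

-358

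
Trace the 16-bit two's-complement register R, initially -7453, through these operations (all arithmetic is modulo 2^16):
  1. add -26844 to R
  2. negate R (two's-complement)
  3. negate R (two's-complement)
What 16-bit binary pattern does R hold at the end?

Start: R = -7453 = 1110001011100011.
R = -7453 + (-26844) = -34297; wraps to 31239 = 0111101000000111
R = −(31239) = -31239 = 1000010111111001
R = −(-31239) = 31239 = 0111101000000111

0111101000000111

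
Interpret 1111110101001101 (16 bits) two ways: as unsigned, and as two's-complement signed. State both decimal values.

Unsigned: 1111110101001101 = 64845.
Signed: MSB=1 → 64845 − 65536 = -691.

unsigned = 64845, signed = -691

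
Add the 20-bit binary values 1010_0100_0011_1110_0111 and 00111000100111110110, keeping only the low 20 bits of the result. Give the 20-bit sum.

11011100110111011101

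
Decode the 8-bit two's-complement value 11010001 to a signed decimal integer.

-47

MSB is 1, so the value is negative.
Invert: 00101110. Add 1: 00101111 = 47. So the value is −47.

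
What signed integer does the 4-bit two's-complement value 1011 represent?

MSB is 1, so the value is negative.
Unsigned reading: 11. Subtract 2^4 = 16: 11 − 16 = -5.

-5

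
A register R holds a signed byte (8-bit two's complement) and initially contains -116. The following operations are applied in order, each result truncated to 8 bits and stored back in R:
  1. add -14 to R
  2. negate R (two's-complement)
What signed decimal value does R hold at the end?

-126

Start: R = -116 = 10001100.
R = -116 + (-14) = -130; wraps to 126 = 01111110
R = −(126) = -126 = 10000010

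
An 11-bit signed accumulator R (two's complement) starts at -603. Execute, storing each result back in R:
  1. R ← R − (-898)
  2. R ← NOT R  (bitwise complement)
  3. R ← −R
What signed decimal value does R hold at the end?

296

Start: R = -603 = 10110100101.
R = -603 − (-898) = 295 = 00100100111
R = NOT 00100100111 = 11011011000 = -296
R = −(-296) = 296 = 00100101000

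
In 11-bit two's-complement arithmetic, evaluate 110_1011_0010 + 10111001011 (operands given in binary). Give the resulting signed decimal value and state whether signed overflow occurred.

110_1011_0010 → 11010110010 = -334 (signed)
10111001011 = -565 (signed)
  11010110010
+ 10111001011
= 10001111101  (discard carry-out 1)
Result 10001111101: MSB = 1 → 1149 − 2048 = -899.
Both addends are negative and so is the stored result: no signed overflow.

-899; no overflow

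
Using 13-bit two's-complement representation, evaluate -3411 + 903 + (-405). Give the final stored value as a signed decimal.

-2913

-3411 + 903 = -2508 (1011000110100)
-2508 + (-405) = -2913 (1010010011111)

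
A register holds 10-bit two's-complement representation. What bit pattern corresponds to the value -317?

|-317| = 317 = 0100111101 in 10 bits.
Invert the bits: 1011000010. Add 1: 1011000011.

1011000011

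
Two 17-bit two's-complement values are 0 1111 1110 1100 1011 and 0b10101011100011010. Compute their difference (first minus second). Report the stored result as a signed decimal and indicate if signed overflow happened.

0 1111 1110 1100 1011 → 01111111011001011 = 65227 (signed)
0b10101011100011010 → 10101011100011010 = -43238 (signed)
Subtract via negate-and-add: invert 10101011100011010 + 1 = 01010100011100110 (i.e. 43238).
  01111111011001011
+ 01010100011100110
= 11010011110110001
Result 11010011110110001: MSB = 1 → 108465 − 131072 = -22607.
Both addends (after negating the subtrahend) are non-negative but the stored result is negative: signed overflow. The true value 65227 − (-43238) = 108465 lies outside [-65536, 65535].

-22607; overflow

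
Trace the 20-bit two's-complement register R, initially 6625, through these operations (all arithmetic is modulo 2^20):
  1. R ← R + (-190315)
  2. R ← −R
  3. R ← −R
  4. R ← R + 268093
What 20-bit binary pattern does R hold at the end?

00010100100110110011

Start: R = 6625 = 00000001100111100001.
R = 6625 + (-190315) = -183690 = 11010011001001110110
R = −(-183690) = 183690 = 00101100110110001010
R = −(183690) = -183690 = 11010011001001110110
R = -183690 + 268093 = 84403 = 00010100100110110011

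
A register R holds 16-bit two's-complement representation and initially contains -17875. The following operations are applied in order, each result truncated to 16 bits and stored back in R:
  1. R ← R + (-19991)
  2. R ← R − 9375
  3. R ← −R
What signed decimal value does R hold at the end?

-18295

Start: R = -17875 = 1011101000101101.
R = -17875 + (-19991) = -37866; wraps to 27670 = 0110110000010110
R = 27670 − 9375 = 18295 = 0100011101110111
R = −(18295) = -18295 = 1011100010001001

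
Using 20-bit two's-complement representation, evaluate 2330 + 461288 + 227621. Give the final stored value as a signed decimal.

-357337

2330 + 461288 = 463618 (01110001001100000010)
463618 + 227621 = 691239 → wraps to -357337 (10101000110000100111)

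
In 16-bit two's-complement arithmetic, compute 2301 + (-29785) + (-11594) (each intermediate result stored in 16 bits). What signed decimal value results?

2301 + (-29785) = -27484 (1001010010100100)
-27484 + (-11594) = -39078 → wraps to 26458 (0110011101011010)

26458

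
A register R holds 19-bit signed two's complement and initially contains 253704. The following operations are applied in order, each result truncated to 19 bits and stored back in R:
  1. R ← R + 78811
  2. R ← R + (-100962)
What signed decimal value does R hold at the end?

231553

Start: R = 253704 = 0111101111100001000.
R = 253704 + 78811 = 332515; wraps to -191773 = 1010001001011100011
R = -191773 + (-100962) = -292735; wraps to 231553 = 0111000100010000001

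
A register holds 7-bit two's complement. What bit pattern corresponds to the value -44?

|-44| = 44 = 0101100 in 7 bits.
Invert the bits: 1010011. Add 1: 1010100.

1010100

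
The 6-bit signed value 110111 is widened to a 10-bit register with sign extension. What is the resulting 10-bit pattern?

MSB of 110111 is 1; replicate it into the new high bits.
1111|110111 → 1111110111 (still -9).

1111110111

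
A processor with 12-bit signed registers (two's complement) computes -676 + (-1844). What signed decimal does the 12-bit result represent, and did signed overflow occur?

-676 → 110101011100
-1844 → 100011001100
  110101011100
+ 100011001100
= 011000101000  (discard carry-out 1)
Result 011000101000: MSB = 0 → value 1576.
Both addends are negative but the stored result is non-negative: signed overflow. The true value -676 + (-1844) = -2520 lies outside [-2048, 2047].

1576; overflow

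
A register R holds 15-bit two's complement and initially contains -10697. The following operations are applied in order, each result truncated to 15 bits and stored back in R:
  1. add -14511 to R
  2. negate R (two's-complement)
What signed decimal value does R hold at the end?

Start: R = -10697 = 101011000110111.
R = -10697 + (-14511) = -25208; wraps to 7560 = 001110110001000
R = −(7560) = -7560 = 110001001111000

-7560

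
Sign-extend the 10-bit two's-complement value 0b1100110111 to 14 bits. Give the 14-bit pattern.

MSB of 1100110111 is 1; replicate it into the new high bits.
1111|1100110111 → 11111100110111 (still -201).

11111100110111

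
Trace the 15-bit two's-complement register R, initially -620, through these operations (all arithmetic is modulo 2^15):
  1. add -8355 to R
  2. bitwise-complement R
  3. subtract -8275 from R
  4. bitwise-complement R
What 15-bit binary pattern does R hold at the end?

Start: R = -620 = 111110110010100.
R = -620 + (-8355) = -8975 = 101110011110001
R = NOT 101110011110001 = 010001100001110 = 8974
R = 8974 − (-8275) = 17249; wraps to -15519 = 100001101100001
R = NOT 100001101100001 = 011110010011110 = 15518

011110010011110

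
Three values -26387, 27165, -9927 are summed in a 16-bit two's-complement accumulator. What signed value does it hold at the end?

-9149

-26387 + 27165 = 778 (0000001100001010)
778 + (-9927) = -9149 (1101110001000011)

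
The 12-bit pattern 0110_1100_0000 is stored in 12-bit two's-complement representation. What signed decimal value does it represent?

1728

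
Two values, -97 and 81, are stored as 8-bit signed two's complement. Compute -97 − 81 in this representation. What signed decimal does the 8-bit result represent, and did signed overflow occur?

78; overflow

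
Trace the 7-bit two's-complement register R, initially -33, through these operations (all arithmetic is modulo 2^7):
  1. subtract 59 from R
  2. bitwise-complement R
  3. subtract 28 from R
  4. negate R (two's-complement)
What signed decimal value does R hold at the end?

-63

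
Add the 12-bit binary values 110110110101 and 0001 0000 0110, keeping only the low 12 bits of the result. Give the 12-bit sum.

111010111011

  110110110101
+ 000100000110
= 111010111011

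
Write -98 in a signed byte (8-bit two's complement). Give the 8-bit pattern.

|-98| = 98 = 01100010 in 8 bits.
Invert the bits: 10011101. Add 1: 10011110.
Check: 10011110 reads as 158 − 256 = -98.

10011110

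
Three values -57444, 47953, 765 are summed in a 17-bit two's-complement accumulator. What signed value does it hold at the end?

-8726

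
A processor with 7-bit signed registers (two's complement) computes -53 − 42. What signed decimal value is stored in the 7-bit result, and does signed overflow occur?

33; overflow

-53 → 1001011
42 → 0101010
Subtract via negate-and-add: invert 0101010 + 1 = 1010110 (i.e. -42).
  1001011
+ 1010110
= 0100001  (discard carry-out 1)
Result 0100001: MSB = 0 → value 33.
Both addends (after negating the subtrahend) are negative but the stored result is non-negative: signed overflow. The true value -53 − 42 = -95 lies outside [-64, 63].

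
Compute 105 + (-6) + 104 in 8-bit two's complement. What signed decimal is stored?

105 + (-6) = 99 (01100011)
99 + 104 = 203 → wraps to -53 (11001011)

-53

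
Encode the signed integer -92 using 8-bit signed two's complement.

10100100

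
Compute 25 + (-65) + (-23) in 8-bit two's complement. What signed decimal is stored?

-63

25 + (-65) = -40 (11011000)
-40 + (-23) = -63 (11000001)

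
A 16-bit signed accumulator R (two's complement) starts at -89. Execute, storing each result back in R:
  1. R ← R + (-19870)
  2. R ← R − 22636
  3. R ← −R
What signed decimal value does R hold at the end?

-22941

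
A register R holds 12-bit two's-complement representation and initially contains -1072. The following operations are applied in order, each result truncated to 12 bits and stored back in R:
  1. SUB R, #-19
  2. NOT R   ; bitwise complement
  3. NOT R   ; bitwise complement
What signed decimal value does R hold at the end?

-1053

Start: R = -1072 = 101111010000.
R = -1072 − (-19) = -1053 = 101111100011
R = NOT 101111100011 = 010000011100 = 1052
R = NOT 010000011100 = 101111100011 = -1053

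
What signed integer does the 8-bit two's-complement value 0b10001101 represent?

MSB is 1, so the value is negative.
Unsigned reading: 141. Subtract 2^8 = 256: 141 − 256 = -115.

-115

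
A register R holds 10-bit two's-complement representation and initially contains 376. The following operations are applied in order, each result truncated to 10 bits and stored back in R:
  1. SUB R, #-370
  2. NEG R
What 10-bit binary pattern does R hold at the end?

0100010110

Start: R = 376 = 0101111000.
R = 376 − (-370) = 746; wraps to -278 = 1011101010
R = −(-278) = 278 = 0100010110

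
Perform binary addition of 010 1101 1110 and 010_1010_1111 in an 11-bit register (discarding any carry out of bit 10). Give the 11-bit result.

10110001101

  01011011110
+ 01010101111
= 10110001101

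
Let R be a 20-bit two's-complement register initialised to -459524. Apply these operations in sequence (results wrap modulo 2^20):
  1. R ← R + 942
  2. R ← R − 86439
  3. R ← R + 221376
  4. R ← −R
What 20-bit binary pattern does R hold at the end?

01001111000000111101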